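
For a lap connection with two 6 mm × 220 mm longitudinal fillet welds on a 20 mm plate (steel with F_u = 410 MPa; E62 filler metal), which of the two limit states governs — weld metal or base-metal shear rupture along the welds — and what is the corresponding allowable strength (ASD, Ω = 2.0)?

E62XX → F_EXX = 620 MPa.
t_e = 0.707 × 6 = 4.242 mm; L = 440 mm.
Weld metal: R_n/Ω = (1/2.0) × 0.6 × 620 × 4.242 × 440 × 10⁻³ = 347.2 kN.
Base metal (shear rupture): R_n/Ω = (1/2.0) × 0.6 × 410 × 20 × 440 × 10⁻³ = 1082 kN.
Governing: weld metal.

R_n/Ω ≈ 347 kN (weld metal governs)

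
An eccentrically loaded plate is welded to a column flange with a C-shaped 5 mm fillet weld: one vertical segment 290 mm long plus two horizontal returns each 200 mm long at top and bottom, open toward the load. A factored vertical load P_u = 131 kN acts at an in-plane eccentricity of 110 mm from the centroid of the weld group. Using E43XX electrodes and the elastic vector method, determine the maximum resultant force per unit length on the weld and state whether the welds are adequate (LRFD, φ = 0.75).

f_max ≈ 376 N/mm; adequate

E43XX → F_EXX = 430 MPa.
Total weld length L_w = 690 mm. Treat welds as unit-width lines.
Centroid: x̄ = 2×200×100 / 690 = 57.97 mm from the vertical weld.
Polar moment about centroid: J = I_x + I_y = [290³/12 + 2×200×145²] + [290×57.97² + 2(200³/12 + 200×42.03²)] = 13460000 mm³.
Direct shear f_v = P/L_w = 131×10³ / 690 = 189.9 N/mm (vertical).
Torsion M = P·e = 131×10³ × 110 = 14410000 N·mm.
Critical point at (x, y) = (142, 145) from centroid. f_tx = M·y/J = 155.3 N/mm; f_ty = M·x/J = 152.1 N/mm.
Resultant f_max = √[f_tx² + (f_v + f_ty)²] = √[155.3² + (189.9 + 152.1)²] = 375.5 N/mm.
Capacity per unit length: φr_n = 0.75 × 0.6 × 430 × (0.707 × 5) = 684 N/mm.
375.5 ≤ 684 → adequate.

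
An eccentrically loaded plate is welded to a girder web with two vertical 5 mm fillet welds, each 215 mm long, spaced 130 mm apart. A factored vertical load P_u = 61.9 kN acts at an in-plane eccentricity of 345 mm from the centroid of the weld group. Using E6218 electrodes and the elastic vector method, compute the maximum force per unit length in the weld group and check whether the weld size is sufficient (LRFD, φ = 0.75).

E62XX → F_EXX = 620 MPa.
Total weld length L_w = 430 mm. Treat welds as unit-width lines.
Polar moment about centroid: J = 2[d³/12 + d(b/2)²] = 2[215³/12 + 215×65²] = 3473000 mm³.
Direct shear f_v = P/L_w = 61.9×10³ / 430 = 144 N/mm (vertical).
Torsion M = P·e = 61.9×10³ × 345 = 21356000 N·mm.
Critical point at (x, y) = (65, 107.5) from centroid. f_tx = M·y/J = 661 N/mm; f_ty = M·x/J = 399.7 N/mm.
Resultant f_max = √[f_tx² + (f_v + f_ty)²] = √[661² + (144 + 399.7)²] = 855.8 N/mm.
Capacity per unit length: φr_n = 0.75 × 0.6 × 620 × (0.707 × 5) = 986.3 N/mm.
855.8 ≤ 986.3 → adequate.

f_max ≈ 856 N/mm; adequate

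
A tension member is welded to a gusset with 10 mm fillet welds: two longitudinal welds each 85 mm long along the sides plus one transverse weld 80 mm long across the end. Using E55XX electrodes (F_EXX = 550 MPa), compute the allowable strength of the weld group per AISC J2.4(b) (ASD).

t_e = 0.707 × 10 = 7.07 mm.
R_nwl = 0.6 × 550 × 7.07 × 170 × 10⁻³ = 396.6 kN (longitudinal, 2 welds).
R_nwt = 0.6 × 550 × 7.07 × 80 × 10⁻³ = 186.6 kN (transverse, base value).
(i) R_nwl + R_nwt = 583.3 kN; (ii) 0.85 R_nwl + 1.5 R_nwt = 617.1 kN.
R_n = max = 617.1 kN [governs: (ii)]; R_n/Ω = 308.6 kN.

R_n/Ω ≈ 309 kN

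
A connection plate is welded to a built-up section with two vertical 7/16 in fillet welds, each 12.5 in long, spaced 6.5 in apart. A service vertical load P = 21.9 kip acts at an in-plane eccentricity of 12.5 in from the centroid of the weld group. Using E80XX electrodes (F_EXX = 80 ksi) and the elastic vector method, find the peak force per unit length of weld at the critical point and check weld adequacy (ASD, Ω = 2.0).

f_max ≈ 3.76 kip/in; adequate

Total weld length L_w = 25 in. Treat welds as unit-width lines.
Polar moment about centroid: J = 2[d³/12 + d(b/2)²] = 2[12.5³/12 + 12.5×3.25²] = 589.6 in³.
Direct shear f_v = P/L_w = 21.9 / 25 = 0.876 kip/in (vertical).
Torsion M = P·e = 21.9 × 12.5 = 273.75 kip·in.
Critical point at (x, y) = (3.25, 6.25) from centroid. f_tx = M·y/J = 2.902 kip/in; f_ty = M·x/J = 1.509 kip/in.
Resultant f_max = √[f_tx² + (f_v + f_ty)²] = √[2.902² + (0.876 + 1.509)²] = 3.756 kip/in.
Capacity per unit length: r_n/Ω = (1/2.0) × 0.6 × 80 × (0.707 × 0.4375) = 7.423 kip/in.
3.756 ≤ 7.423 → adequate.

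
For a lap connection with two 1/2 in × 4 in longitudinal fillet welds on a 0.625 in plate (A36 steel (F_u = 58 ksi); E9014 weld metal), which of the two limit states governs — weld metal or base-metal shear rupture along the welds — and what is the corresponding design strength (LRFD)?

φR_n ≈ 115 kip (weld metal governs)

E90XX → F_EXX = 90 ksi.
t_e = 0.707 × 0.5 = 0.3535 in; L = 8 in.
Weld metal: φR_n = 0.75 × 0.6 × 90 × 0.3535 × 8 = 114.5 kip.
Base metal (shear rupture): φR_n = 0.75 × 0.6 × 58 × 0.625 × 8 = 130.5 kip.
Governing: weld metal.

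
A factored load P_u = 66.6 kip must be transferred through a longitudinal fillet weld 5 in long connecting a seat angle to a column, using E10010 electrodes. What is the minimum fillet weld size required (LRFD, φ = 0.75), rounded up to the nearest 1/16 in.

w = 7/16 in

E100XX → F_EXX = 100 ksi.
Total weld length L = 5 in.
Required throat t_e = P_u / (φ × 0.6 F_EXX × L) = 66.6 / (0.75 × 0.6 × 100 × 5) = 0.296 in.
Required leg w = t_e / 0.707 = 0.4187 in → use 7/16 in.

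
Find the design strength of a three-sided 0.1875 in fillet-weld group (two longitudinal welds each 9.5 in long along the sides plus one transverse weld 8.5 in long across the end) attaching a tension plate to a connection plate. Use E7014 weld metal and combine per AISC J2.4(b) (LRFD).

φR_n ≈ 121 kips

E70XX → F_EXX = 70 ksi.
t_e = 0.707 × 0.1875 = 0.1326 in.
R_nwl = 0.6 × 70 × 0.1326 × 19 = 105.8 kips (longitudinal, 2 welds).
R_nwt = 0.6 × 70 × 0.1326 × 8.5 = 47.32 kips (transverse, base value).
(i) R_nwl + R_nwt = 153.1 kips; (ii) 0.85 R_nwl + 1.5 R_nwt = 160.9 kips.
R_n = max = 160.9 kips [governs: (ii)]; φR_n = 120.7 kips.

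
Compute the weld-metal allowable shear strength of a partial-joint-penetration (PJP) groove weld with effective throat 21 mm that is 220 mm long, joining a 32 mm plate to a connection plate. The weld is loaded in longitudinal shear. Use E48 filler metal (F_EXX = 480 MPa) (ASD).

R_n/Ω ≈ 665 kN

Effective throat (given) t_e = 21 mm.
A_we = 21 × 220 = 4620 mm².
F_nw = 0.6 F_EXX = 288 MPa.
R_n/Ω = (288 × 4620) / 2.0 × 10⁻³ = 665.3 kN.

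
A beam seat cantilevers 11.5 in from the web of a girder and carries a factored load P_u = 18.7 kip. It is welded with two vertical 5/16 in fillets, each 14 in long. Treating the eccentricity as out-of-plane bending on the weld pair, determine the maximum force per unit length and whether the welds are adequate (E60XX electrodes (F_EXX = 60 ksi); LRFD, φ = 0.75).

f_max ≈ 3.36 kip/in; adequate

L_w = 2 × 14 = 28 in; section modulus (unit throat) S = 2 × L²/6 = 65.33 in².
Direct shear f_v = P/L_w = 18.7/28 = 0.6679 kip/in.
Moment M = P × e = 18.7 × 11.5 = 215.05 kip·in; bending f_b = M/S = 3.292 kip/in.
f_max = √(f_v² + f_b²) = √(0.6679² + 3.292²) = 3.359 kip/in.
φr_n = 0.75 × 0.6 × 60 × (0.707 × 0.3125) = 5.965 kip/in → adequate.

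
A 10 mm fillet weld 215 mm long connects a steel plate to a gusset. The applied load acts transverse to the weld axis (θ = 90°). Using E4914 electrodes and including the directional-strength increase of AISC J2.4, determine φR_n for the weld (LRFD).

E49XX → F_EXX = 490 MPa.
t_e = 0.707 × 10 = 7.07 mm; A_we = 7.07 × 215 = 1520 mm².
Directional factor: 1.0 + 0.5 sin^1.5(90°) = 1.5.
F_nw = 0.6 × 490 × 1.5 = 441 MPa.
φR_n = 0.75 × 441 × 1520 × 10⁻³ = 502.8 kN.

φR_n ≈ 503 kN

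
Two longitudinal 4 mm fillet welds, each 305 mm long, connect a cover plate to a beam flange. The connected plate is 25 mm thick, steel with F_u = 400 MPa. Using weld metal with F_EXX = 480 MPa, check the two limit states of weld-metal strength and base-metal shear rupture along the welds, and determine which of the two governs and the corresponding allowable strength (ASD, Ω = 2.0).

R_n/Ω ≈ 248 kN (weld metal governs)

t_e = 0.707 × 4 = 2.828 mm; L = 610 mm.
Weld metal: R_n/Ω = (1/2.0) × 0.6 × 480 × 2.828 × 610 × 10⁻³ = 248.4 kN.
Base metal (shear rupture): R_n/Ω = (1/2.0) × 0.6 × 400 × 25 × 610 × 10⁻³ = 1830 kN.
Governing: weld metal.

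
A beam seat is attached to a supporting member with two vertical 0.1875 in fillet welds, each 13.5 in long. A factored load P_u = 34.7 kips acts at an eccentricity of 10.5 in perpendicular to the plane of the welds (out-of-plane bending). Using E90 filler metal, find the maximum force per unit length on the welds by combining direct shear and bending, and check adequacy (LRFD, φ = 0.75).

E90XX → F_EXX = 90 ksi.
L_w = 2 × 13.5 = 27 in; section modulus (unit throat) S = 2 × L²/6 = 60.75 in².
Direct shear f_v = P/L_w = 34.7/27 = 1.285 kip/in.
Moment M = P × e = 34.7 × 10.5 = 364.35 kip·in; bending f_b = M/S = 5.998 kip/in.
f_max = √(f_v² + f_b²) = √(1.285² + 5.998²) = 6.134 kip/in.
φr_n = 0.75 × 0.6 × 90 × (0.707 × 0.1875) = 5.369 kip/in → NOT adequate.

f_max ≈ 6.13 kip/in; NOT adequate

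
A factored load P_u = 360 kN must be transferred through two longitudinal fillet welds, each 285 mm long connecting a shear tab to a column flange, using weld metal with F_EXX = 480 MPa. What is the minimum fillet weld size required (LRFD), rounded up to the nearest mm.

w = 5 mm

Total weld length L = 570 mm.
Required throat t_e = P_u / (φ × 0.6 F_EXX × L) = 360 / (0.75 × 0.6 × 480 × 570 × 10⁻³) = 2.924 mm.
Required leg w = t_e / 0.707 = 4.136 mm → use 5 mm.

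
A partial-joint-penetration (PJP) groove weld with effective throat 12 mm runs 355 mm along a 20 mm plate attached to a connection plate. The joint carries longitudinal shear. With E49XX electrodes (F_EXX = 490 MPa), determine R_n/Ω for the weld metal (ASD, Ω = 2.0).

R_n/Ω ≈ 626 kN

Effective throat (given) t_e = 12 mm.
A_we = 12 × 355 = 4260 mm².
F_nw = 0.6 F_EXX = 294 MPa.
R_n/Ω = (294 × 4260) / 2.0 × 10⁻³ = 626.2 kN.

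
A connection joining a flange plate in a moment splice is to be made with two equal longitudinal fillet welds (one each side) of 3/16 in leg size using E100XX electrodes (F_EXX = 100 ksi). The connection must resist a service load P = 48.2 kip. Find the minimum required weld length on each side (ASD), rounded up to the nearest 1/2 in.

L = 6.5 in on each side

Throat t_e = 0.707 × 0.1875 = 0.1326 in.
r_n/Ω = (0.6 × 100 × 0.1326) / 2.0 = 3.977 kip/in.
L_req = P / (r_n/Ω) = 48.2 / 3.977 = 12.12 in total.
Per side: 12.12 / 2 = 6.06 in.
Round up → use L = 6.5 in on each side.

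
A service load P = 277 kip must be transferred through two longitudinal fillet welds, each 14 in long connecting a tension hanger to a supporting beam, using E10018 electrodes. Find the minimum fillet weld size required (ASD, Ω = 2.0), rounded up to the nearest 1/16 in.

E100XX → F_EXX = 100 ksi.
Total weld length L = 28 in.
Required throat t_e = P × Ω / (0.6 F_EXX × L) = 277 × 2.0 / (0.6 × 100 × 28) = 0.3298 in.
Required leg w = t_e / 0.707 = 0.4664 in → use 1/2 in.

w = 1/2 in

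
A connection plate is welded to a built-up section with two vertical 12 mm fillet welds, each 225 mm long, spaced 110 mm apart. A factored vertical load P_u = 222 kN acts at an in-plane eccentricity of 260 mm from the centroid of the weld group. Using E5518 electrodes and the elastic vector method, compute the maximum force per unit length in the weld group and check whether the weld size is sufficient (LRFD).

E55XX → F_EXX = 550 MPa.
Total weld length L_w = 450 mm. Treat welds as unit-width lines.
Polar moment about centroid: J = 2[d³/12 + d(b/2)²] = 2[225³/12 + 225×55²] = 3260000 mm³.
Direct shear f_v = P/L_w = 222×10³ / 450 = 493.3 N/mm (vertical).
Torsion M = P·e = 222×10³ × 260 = 57720000 N·mm.
Critical point at (x, y) = (55, 112.5) from centroid. f_tx = M·y/J = 1992 N/mm; f_ty = M·x/J = 973.9 N/mm.
Resultant f_max = √[f_tx² + (f_v + f_ty)²] = √[1992² + (493.3 + 973.9)²] = 2474 N/mm.
Capacity per unit length: φr_n = 0.75 × 0.6 × 550 × (0.707 × 12) = 2100 N/mm.
2474 > 2100 → NOT adequate.

f_max ≈ 2470 N/mm; NOT adequate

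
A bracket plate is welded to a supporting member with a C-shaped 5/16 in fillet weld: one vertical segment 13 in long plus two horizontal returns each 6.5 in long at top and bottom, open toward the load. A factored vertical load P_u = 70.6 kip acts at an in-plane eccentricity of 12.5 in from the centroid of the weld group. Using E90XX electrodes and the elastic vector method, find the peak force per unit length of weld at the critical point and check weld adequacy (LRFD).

E90XX → F_EXX = 90 ksi.
Total weld length L_w = 26 in. Treat welds as unit-width lines.
Centroid: x̄ = 2×6.5×3.25 / 26 = 1.625 in from the vertical weld.
Polar moment about centroid: J = I_x + I_y = [13³/12 + 2×6.5×6.5²] + [13×1.625² + 2(6.5³/12 + 6.5×1.625²)] = 846.8 in³.
Direct shear f_v = P/L_w = 70.6 / 26 = 2.715 kip/in (vertical).
Torsion M = P·e = 70.6 × 12.5 = 882.5 kip·in.
Critical point at (x, y) = (4.875, 6.5) from centroid. f_tx = M·y/J = 6.774 kip/in; f_ty = M·x/J = 5.081 kip/in.
Resultant f_max = √[f_tx² + (f_v + f_ty)²] = √[6.774² + (2.715 + 5.081)²] = 10.33 kip/in.
Capacity per unit length: φr_n = 0.75 × 0.6 × 90 × (0.707 × 0.3125) = 8.948 kip/in.
10.33 > 8.948 → NOT adequate.

f_max ≈ 10.3 kip/in; NOT adequate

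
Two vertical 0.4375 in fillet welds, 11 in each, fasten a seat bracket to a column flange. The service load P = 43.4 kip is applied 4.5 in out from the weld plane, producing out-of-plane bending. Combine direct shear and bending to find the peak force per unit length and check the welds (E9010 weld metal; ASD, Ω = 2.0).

E90XX → F_EXX = 90 ksi.
L_w = 2 × 11 = 22 in; section modulus (unit throat) S = 2 × L²/6 = 40.33 in².
Direct shear f_v = P/L_w = 43.4/22 = 1.973 kip/in.
Moment M = P × e = 43.4 × 4.5 = 195.3 kip·in; bending f_b = M/S = 4.842 kip/in.
f_max = √(f_v² + f_b²) = √(1.973² + 4.842²) = 5.229 kip/in.
r_n/Ω = (1/2.0) × 0.6 × 90 × (0.707 × 0.4375) = 8.351 kip/in → adequate.

f_max ≈ 5.23 kip/in; adequate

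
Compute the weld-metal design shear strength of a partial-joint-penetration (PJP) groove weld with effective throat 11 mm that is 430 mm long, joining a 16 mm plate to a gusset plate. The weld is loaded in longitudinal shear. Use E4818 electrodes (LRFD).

E48XX → F_EXX = 480 MPa.
Effective throat (given) t_e = 11 mm.
A_we = 11 × 430 = 4730 mm².
F_nw = 0.6 F_EXX = 288 MPa.
φR_n = 0.75 × 288 × 4730 × 10⁻³ = 1022 kN.

φR_n ≈ 1020 kN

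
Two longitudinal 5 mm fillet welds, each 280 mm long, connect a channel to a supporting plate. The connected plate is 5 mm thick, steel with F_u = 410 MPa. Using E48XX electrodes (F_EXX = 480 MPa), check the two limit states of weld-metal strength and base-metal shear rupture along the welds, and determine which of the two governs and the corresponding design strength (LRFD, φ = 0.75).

t_e = 0.707 × 5 = 3.535 mm; L = 560 mm.
Weld metal: φR_n = 0.75 × 0.6 × 480 × 3.535 × 560 × 10⁻³ = 427.6 kN.
Base metal (shear rupture): φR_n = 0.75 × 0.6 × 410 × 5 × 560 × 10⁻³ = 516.6 kN.
Governing: weld metal.

φR_n ≈ 428 kN (weld metal governs)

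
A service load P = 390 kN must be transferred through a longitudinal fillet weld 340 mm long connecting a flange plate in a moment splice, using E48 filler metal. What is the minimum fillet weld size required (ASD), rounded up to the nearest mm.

E48XX → F_EXX = 480 MPa.
Total weld length L = 340 mm.
Required throat t_e = P × Ω / (0.6 F_EXX × L) = 390 × 2.0 / (0.6 × 480 × 340 × 10⁻³) = 7.966 mm.
Required leg w = t_e / 0.707 = 11.27 mm → use 12 mm.

w = 12 mm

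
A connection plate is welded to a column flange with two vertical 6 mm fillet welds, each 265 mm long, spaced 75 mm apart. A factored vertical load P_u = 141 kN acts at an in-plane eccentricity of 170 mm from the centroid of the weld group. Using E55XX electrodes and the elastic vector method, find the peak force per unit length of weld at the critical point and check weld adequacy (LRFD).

f_max ≈ 965 N/mm; adequate

E55XX → F_EXX = 550 MPa.
Total weld length L_w = 530 mm. Treat welds as unit-width lines.
Polar moment about centroid: J = 2[d³/12 + d(b/2)²] = 2[265³/12 + 265×37.5²] = 3847000 mm³.
Direct shear f_v = P/L_w = 141×10³ / 530 = 266 N/mm (vertical).
Torsion M = P·e = 141×10³ × 170 = 23970000 N·mm.
Critical point at (x, y) = (37.5, 132.5) from centroid. f_tx = M·y/J = 825.6 N/mm; f_ty = M·x/J = 233.7 N/mm.
Resultant f_max = √[f_tx² + (f_v + f_ty)²] = √[825.6² + (266 + 233.7)²] = 965 N/mm.
Capacity per unit length: φr_n = 0.75 × 0.6 × 550 × (0.707 × 6) = 1050 N/mm.
965 ≤ 1050 → adequate.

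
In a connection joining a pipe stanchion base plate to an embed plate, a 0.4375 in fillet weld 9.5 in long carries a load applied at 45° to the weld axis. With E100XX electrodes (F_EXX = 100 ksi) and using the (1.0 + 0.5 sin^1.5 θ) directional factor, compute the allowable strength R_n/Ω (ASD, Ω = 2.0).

t_e = 0.707 × 0.4375 = 0.3093 in; A_we = 0.3093 × 9.5 = 2.938 in².
Directional factor: 1.0 + 0.5 sin^1.5(45°) = 1.297.
F_nw = 0.6 × 100 × 1.297 = 77.84 ksi.
R_n/Ω = (77.84 × 2.938) / 2.0 = 114.4 kip.

R_n/Ω ≈ 114 kip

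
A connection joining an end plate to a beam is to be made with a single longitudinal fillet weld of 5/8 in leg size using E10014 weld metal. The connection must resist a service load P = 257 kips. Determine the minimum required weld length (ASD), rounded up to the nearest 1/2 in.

L = 19.5 in

E100XX → F_EXX = 100 ksi.
Throat t_e = 0.707 × 0.625 = 0.4419 in.
r_n/Ω = (0.6 × 100 × 0.4419) / 2.0 = 13.26 kip/in.
L_req = P / (r_n/Ω) = 257 / 13.26 = 19.39 in total.
Round up → use L = 19.5 in.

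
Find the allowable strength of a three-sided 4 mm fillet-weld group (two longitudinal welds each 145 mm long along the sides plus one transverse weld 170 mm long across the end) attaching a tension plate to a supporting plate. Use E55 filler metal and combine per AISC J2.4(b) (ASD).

E55XX → F_EXX = 550 MPa.
t_e = 0.707 × 4 = 2.828 mm.
R_nwl = 0.6 × 550 × 2.828 × 290 × 10⁻³ = 270.6 kN (longitudinal, 2 welds).
R_nwt = 0.6 × 550 × 2.828 × 170 × 10⁻³ = 158.7 kN (transverse, base value).
(i) R_nwl + R_nwt = 429.3 kN; (ii) 0.85 R_nwl + 1.5 R_nwt = 468 kN.
R_n = max = 468 kN [governs: (ii)]; R_n/Ω = 234 kN.

R_n/Ω ≈ 234 kN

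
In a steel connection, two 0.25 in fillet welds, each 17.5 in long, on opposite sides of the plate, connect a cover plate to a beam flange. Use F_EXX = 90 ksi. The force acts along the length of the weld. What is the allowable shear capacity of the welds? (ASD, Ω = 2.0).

Effective throat t_e = 0.707 × 0.25 = 0.1767 in.
Total length L = 35 in; A_we = 0.1767 × 35 = 6.186 in².
F_nw = 0.6 F_EXX = 0.6 × 90 = 54 ksi.
R_n = 54 × 6.186 = 334.1 kips; R_n/Ω = 334.1/2.0 = 167 kips.

R_n/Ω ≈ 167 kips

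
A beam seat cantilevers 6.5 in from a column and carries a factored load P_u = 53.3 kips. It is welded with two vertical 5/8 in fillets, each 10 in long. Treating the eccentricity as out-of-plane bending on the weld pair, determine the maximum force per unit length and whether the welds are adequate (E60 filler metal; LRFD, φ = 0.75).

E60XX → F_EXX = 60 ksi.
L_w = 2 × 10 = 20 in; section modulus (unit throat) S = 2 × L²/6 = 33.33 in².
Direct shear f_v = P/L_w = 53.3/20 = 2.665 kip/in.
Moment M = P × e = 53.3 × 6.5 = 346.45 kip·in; bending f_b = M/S = 10.39 kip/in.
f_max = √(f_v² + f_b²) = √(2.665² + 10.39²) = 10.73 kip/in.
φr_n = 0.75 × 0.6 × 60 × (0.707 × 0.625) = 11.93 kip/in → adequate.

f_max ≈ 10.7 kip/in; adequate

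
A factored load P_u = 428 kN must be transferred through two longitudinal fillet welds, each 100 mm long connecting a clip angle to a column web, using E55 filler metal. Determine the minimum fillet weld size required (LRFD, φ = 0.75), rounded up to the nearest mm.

w = 13 mm

E55XX → F_EXX = 550 MPa.
Total weld length L = 200 mm.
Required throat t_e = P_u / (φ × 0.6 F_EXX × L) = 428 / (0.75 × 0.6 × 550 × 200 × 10⁻³) = 8.646 mm.
Required leg w = t_e / 0.707 = 12.23 mm → use 13 mm.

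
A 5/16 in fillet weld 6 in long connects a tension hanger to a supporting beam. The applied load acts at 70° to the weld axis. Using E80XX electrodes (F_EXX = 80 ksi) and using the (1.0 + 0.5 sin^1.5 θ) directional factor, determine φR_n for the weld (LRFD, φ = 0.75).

t_e = 0.707 × 0.3125 = 0.2209 in; A_we = 0.2209 × 6 = 1.326 in².
Directional factor: 1.0 + 0.5 sin^1.5(70°) = 1.455.
F_nw = 0.6 × 80 × 1.455 = 69.86 ksi.
φR_n = 0.75 × 69.86 × 1.326 = 69.46 kip.

φR_n ≈ 69.5 kip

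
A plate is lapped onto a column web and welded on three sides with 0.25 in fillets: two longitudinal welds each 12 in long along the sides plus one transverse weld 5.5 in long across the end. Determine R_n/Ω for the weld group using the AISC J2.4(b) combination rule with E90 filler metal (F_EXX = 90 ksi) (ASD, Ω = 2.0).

R_n/Ω ≈ 141 kip

t_e = 0.707 × 0.25 = 0.1767 in.
R_nwl = 0.6 × 90 × 0.1767 × 24 = 229.1 kip (longitudinal, 2 welds).
R_nwt = 0.6 × 90 × 0.1767 × 5.5 = 52.49 kip (transverse, base value).
(i) R_nwl + R_nwt = 281.6 kip; (ii) 0.85 R_nwl + 1.5 R_nwt = 273.4 kip.
R_n = max = 281.6 kip [governs: (i)]; R_n/Ω = 140.8 kip.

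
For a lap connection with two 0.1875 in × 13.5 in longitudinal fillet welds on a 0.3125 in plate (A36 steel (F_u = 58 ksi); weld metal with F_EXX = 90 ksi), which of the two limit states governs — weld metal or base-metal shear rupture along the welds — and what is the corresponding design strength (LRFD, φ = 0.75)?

t_e = 0.707 × 0.1875 = 0.1326 in; L = 27 in.
Weld metal: φR_n = 0.75 × 0.6 × 90 × 0.1326 × 27 = 145 kip.
Base metal (shear rupture): φR_n = 0.75 × 0.6 × 58 × 0.3125 × 27 = 220.2 kip.
Governing: weld metal.

φR_n ≈ 145 kip (weld metal governs)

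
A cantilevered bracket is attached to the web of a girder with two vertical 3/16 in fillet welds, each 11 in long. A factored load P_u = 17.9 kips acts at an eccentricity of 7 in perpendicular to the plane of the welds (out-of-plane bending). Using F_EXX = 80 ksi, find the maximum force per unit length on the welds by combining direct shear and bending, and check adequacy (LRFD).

f_max ≈ 3.21 kip/in; adequate

L_w = 2 × 11 = 22 in; section modulus (unit throat) S = 2 × L²/6 = 40.33 in².
Direct shear f_v = P/L_w = 17.9/22 = 0.8136 kip/in.
Moment M = P × e = 17.9 × 7 = 125.3 kip·in; bending f_b = M/S = 3.107 kip/in.
f_max = √(f_v² + f_b²) = √(0.8136² + 3.107²) = 3.211 kip/in.
φr_n = 0.75 × 0.6 × 80 × (0.707 × 0.1875) = 4.772 kip/in → adequate.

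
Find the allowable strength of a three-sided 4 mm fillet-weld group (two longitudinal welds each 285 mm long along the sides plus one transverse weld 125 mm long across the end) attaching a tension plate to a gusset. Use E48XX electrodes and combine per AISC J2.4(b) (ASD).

E48XX → F_EXX = 480 MPa.
t_e = 0.707 × 4 = 2.828 mm.
R_nwl = 0.6 × 480 × 2.828 × 570 × 10⁻³ = 464.2 kN (longitudinal, 2 welds).
R_nwt = 0.6 × 480 × 2.828 × 125 × 10⁻³ = 101.8 kN (transverse, base value).
(i) R_nwl + R_nwt = 566.1 kN; (ii) 0.85 R_nwl + 1.5 R_nwt = 547.3 kN.
R_n = max = 566.1 kN [governs: (i)]; R_n/Ω = 283 kN.

R_n/Ω ≈ 283 kN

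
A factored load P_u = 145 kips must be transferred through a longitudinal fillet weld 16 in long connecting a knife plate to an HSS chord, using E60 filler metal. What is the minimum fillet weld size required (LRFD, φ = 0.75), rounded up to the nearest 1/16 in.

E60XX → F_EXX = 60 ksi.
Total weld length L = 16 in.
Required throat t_e = P_u / (φ × 0.6 F_EXX × L) = 145 / (0.75 × 0.6 × 60 × 16) = 0.3356 in.
Required leg w = t_e / 0.707 = 0.4747 in → use 1/2 in.

w = 1/2 in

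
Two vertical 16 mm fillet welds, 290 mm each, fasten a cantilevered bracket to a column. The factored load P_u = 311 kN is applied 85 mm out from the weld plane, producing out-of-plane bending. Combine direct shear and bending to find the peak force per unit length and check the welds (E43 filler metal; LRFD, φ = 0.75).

E43XX → F_EXX = 430 MPa.
L_w = 2 × 290 = 580 mm; section modulus (unit throat) S = 2 × L²/6 = 28030 mm².
Direct shear f_v = P/L_w = 311×10³/580 = 536.2 N/mm.
Moment M = P × e = 311×10³ × 85 = 26435000 N·mm; bending f_b = M/S = 943 N/mm.
f_max = √(f_v² + f_b²) = √(536.2² + 943²) = 1085 N/mm.
φr_n = 0.75 × 0.6 × 430 × (0.707 × 16) = 2189 N/mm → adequate.

f_max ≈ 1080 N/mm; adequate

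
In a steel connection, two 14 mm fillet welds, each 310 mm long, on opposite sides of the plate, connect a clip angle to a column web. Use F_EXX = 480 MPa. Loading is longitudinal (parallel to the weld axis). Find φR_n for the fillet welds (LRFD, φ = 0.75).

Effective throat t_e = 0.707 × 14 = 9.898 mm.
Total length L = 620 mm; A_we = 9.898 × 620 = 6137 mm².
F_nw = 0.6 F_EXX = 0.6 × 480 = 288 MPa.
φR_n = 0.75 × 288 × 6137 × 10⁻³ = 1326 kN.

φR_n ≈ 1330 kN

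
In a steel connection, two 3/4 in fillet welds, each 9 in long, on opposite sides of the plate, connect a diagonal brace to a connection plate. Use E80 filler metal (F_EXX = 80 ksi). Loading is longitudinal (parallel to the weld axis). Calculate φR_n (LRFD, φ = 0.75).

Effective throat t_e = 0.707 × 0.75 = 0.5302 in.
Total length L = 18 in; A_we = 0.5302 × 18 = 9.544 in².
F_nw = 0.6 F_EXX = 0.6 × 80 = 48 ksi.
φR_n = 0.75 × 48 × 9.544 = 343.6 kip.

φR_n ≈ 344 kip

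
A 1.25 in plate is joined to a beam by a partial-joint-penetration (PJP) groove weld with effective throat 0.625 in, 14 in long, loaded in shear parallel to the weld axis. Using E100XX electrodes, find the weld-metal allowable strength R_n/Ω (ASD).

R_n/Ω ≈ 262 kips

E100XX → F_EXX = 100 ksi.
Effective throat (given) t_e = 0.625 in.
A_we = 0.625 × 14 = 8.75 in².
F_nw = 0.6 F_EXX = 60 ksi.
R_n/Ω = (60 × 8.75) / 2.0 = 262.5 kips.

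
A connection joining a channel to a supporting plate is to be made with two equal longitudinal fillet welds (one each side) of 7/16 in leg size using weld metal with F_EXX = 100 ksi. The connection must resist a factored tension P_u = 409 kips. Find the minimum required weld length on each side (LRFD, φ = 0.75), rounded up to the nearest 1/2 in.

Throat t_e = 0.707 × 0.4375 = 0.3093 in.
φr_n = 0.75 × 0.6 × 100 × 0.3093 = 13.92 kips/in.
L_req = P_u / φr_n = 409 / 13.92 = 29.38 in total.
Per side: 29.38 / 2 = 14.69 in.
Round up → use L = 15 in on each side.

L = 15 in on each side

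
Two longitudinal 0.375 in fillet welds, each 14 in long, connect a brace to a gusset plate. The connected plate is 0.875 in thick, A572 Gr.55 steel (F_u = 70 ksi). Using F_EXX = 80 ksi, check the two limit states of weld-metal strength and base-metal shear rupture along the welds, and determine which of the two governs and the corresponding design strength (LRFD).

t_e = 0.707 × 0.375 = 0.2651 in; L = 28 in.
Weld metal: φR_n = 0.75 × 0.6 × 80 × 0.2651 × 28 = 267.2 kips.
Base metal (shear rupture): φR_n = 0.75 × 0.6 × 70 × 0.875 × 28 = 771.8 kips.
Governing: weld metal.

φR_n ≈ 267 kips (weld metal governs)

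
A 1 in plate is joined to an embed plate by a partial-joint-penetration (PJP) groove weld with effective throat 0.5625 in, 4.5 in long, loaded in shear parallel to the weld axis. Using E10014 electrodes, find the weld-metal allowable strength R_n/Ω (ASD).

R_n/Ω ≈ 75.9 kip

E100XX → F_EXX = 100 ksi.
Effective throat (given) t_e = 0.5625 in.
A_we = 0.5625 × 4.5 = 2.531 in².
F_nw = 0.6 F_EXX = 60 ksi.
R_n/Ω = (60 × 2.531) / 2.0 = 75.94 kip.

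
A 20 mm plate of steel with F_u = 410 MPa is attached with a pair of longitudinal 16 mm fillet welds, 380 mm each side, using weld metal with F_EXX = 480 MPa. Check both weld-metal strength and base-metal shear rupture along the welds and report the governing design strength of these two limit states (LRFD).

φR_n ≈ 1860 kN (weld metal governs)

t_e = 0.707 × 16 = 11.31 mm; L = 760 mm.
Weld metal: φR_n = 0.75 × 0.6 × 480 × 11.31 × 760 × 10⁻³ = 1857 kN.
Base metal (shear rupture): φR_n = 0.75 × 0.6 × 410 × 20 × 760 × 10⁻³ = 2804 kN.
Governing: weld metal.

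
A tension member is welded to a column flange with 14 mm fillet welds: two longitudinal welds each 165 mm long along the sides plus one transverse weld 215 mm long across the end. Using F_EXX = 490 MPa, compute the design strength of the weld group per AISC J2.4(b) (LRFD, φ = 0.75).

t_e = 0.707 × 14 = 9.898 mm.
R_nwl = 0.6 × 490 × 9.898 × 330 × 10⁻³ = 960.3 kN (longitudinal, 2 welds).
R_nwt = 0.6 × 490 × 9.898 × 215 × 10⁻³ = 625.7 kN (transverse, base value).
(i) R_nwl + R_nwt = 1586 kN; (ii) 0.85 R_nwl + 1.5 R_nwt = 1755 kN.
R_n = max = 1755 kN [governs: (ii)]; φR_n = 1316 kN.

φR_n ≈ 1320 kN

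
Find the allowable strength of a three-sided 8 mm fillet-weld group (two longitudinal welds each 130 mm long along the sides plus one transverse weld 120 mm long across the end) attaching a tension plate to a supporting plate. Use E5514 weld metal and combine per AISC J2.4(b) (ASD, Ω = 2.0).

E55XX → F_EXX = 550 MPa.
t_e = 0.707 × 8 = 5.656 mm.
R_nwl = 0.6 × 550 × 5.656 × 260 × 10⁻³ = 485.3 kN (longitudinal, 2 welds).
R_nwt = 0.6 × 550 × 5.656 × 120 × 10⁻³ = 224 kN (transverse, base value).
(i) R_nwl + R_nwt = 709.3 kN; (ii) 0.85 R_nwl + 1.5 R_nwt = 748.5 kN.
R_n = max = 748.5 kN [governs: (ii)]; R_n/Ω = 374.2 kN.

R_n/Ω ≈ 374 kN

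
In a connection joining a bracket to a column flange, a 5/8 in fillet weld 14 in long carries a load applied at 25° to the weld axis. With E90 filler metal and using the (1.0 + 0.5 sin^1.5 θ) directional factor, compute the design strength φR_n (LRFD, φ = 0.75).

E90XX → F_EXX = 90 ksi.
t_e = 0.707 × 0.625 = 0.4419 in; A_we = 0.4419 × 14 = 6.186 in².
Directional factor: 1.0 + 0.5 sin^1.5(25°) = 1.137.
F_nw = 0.6 × 90 × 1.137 = 61.42 ksi.
φR_n = 0.75 × 61.42 × 6.186 = 285 kip.

φR_n ≈ 285 kip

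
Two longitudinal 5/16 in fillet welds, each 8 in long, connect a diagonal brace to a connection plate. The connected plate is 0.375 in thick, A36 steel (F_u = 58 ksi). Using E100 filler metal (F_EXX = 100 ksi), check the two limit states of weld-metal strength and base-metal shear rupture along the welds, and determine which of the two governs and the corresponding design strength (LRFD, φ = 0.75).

t_e = 0.707 × 0.3125 = 0.2209 in; L = 16 in.
Weld metal: φR_n = 0.75 × 0.6 × 100 × 0.2209 × 16 = 159.1 kips.
Base metal (shear rupture): φR_n = 0.75 × 0.6 × 58 × 0.375 × 16 = 156.6 kips.
Governing: base-metal shear rupture.

φR_n ≈ 157 kips (base-metal shear rupture governs)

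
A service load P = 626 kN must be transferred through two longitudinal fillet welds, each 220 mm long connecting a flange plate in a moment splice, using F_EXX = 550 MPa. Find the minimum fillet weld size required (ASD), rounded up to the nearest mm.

Total weld length L = 440 mm.
Required throat t_e = P × Ω / (0.6 F_EXX × L) = 626 × 2.0 / (0.6 × 550 × 440 × 10⁻³) = 8.623 mm.
Required leg w = t_e / 0.707 = 12.2 mm → use 13 mm.

w = 13 mm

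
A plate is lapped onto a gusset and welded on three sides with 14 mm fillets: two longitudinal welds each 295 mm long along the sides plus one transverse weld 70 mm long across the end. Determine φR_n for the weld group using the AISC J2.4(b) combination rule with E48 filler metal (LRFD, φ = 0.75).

φR_n ≈ 1410 kN

E48XX → F_EXX = 480 MPa.
t_e = 0.707 × 14 = 9.898 mm.
R_nwl = 0.6 × 480 × 9.898 × 590 × 10⁻³ = 1682 kN (longitudinal, 2 welds).
R_nwt = 0.6 × 480 × 9.898 × 70 × 10⁻³ = 199.5 kN (transverse, base value).
(i) R_nwl + R_nwt = 1881 kN; (ii) 0.85 R_nwl + 1.5 R_nwt = 1729 kN.
R_n = max = 1881 kN [governs: (i)]; φR_n = 1411 kN.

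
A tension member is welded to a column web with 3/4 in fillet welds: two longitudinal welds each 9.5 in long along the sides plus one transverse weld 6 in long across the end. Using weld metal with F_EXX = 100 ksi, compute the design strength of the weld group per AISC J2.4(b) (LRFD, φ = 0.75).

t_e = 0.707 × 0.75 = 0.5302 in.
R_nwl = 0.6 × 100 × 0.5302 × 19 = 604.5 kip (longitudinal, 2 welds).
R_nwt = 0.6 × 100 × 0.5302 × 6 = 190.9 kip (transverse, base value).
(i) R_nwl + R_nwt = 795.4 kip; (ii) 0.85 R_nwl + 1.5 R_nwt = 800.1 kip.
R_n = max = 800.1 kip [governs: (ii)]; φR_n = 600.1 kip.

φR_n ≈ 600 kip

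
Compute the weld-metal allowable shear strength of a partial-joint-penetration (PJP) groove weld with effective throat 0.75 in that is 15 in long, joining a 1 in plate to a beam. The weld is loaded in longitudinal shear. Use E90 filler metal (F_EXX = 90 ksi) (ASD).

Effective throat (given) t_e = 0.75 in.
A_we = 0.75 × 15 = 11.25 in².
F_nw = 0.6 F_EXX = 54 ksi.
R_n/Ω = (54 × 11.25) / 2.0 = 303.8 kips.

R_n/Ω ≈ 304 kips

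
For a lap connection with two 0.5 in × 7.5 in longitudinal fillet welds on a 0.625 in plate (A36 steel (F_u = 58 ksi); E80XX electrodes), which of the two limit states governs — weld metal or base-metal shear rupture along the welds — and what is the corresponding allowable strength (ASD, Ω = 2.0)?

R_n/Ω ≈ 127 kips (weld metal governs)

E80XX → F_EXX = 80 ksi.
t_e = 0.707 × 0.5 = 0.3535 in; L = 15 in.
Weld metal: R_n/Ω = (1/2.0) × 0.6 × 80 × 0.3535 × 15 = 127.3 kips.
Base metal (shear rupture): R_n/Ω = (1/2.0) × 0.6 × 58 × 0.625 × 15 = 163.1 kips.
Governing: weld metal.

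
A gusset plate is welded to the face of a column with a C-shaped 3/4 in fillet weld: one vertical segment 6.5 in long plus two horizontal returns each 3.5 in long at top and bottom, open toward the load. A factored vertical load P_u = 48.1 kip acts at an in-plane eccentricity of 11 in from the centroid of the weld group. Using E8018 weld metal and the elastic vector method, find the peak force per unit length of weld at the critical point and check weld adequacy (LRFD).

E80XX → F_EXX = 80 ksi.
Total weld length L_w = 13.5 in. Treat welds as unit-width lines.
Centroid: x̄ = 2×3.5×1.75 / 13.5 = 0.9074 in from the vertical weld.
Polar moment about centroid: J = I_x + I_y = [6.5³/12 + 2×3.5×3.25²] + [6.5×0.9074² + 2(3.5³/12 + 3.5×0.8426²)] = 114.3 in³.
Direct shear f_v = P/L_w = 48.1 / 13.5 = 3.563 kip/in (vertical).
Torsion M = P·e = 48.1 × 11 = 529.1 kip·in.
Critical point at (x, y) = (2.593, 3.25) from centroid. f_tx = M·y/J = 15.05 kip/in; f_ty = M·x/J = 12 kip/in.
Resultant f_max = √[f_tx² + (f_v + f_ty)²] = √[15.05² + (3.563 + 12)²] = 21.65 kip/in.
Capacity per unit length: φr_n = 0.75 × 0.6 × 80 × (0.707 × 0.75) = 19.09 kip/in.
21.65 > 19.09 → NOT adequate.

f_max ≈ 21.6 kip/in; NOT adequate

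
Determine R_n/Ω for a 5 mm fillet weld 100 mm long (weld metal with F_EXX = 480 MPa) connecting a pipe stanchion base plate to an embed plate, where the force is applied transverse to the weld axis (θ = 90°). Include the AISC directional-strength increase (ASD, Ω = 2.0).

R_n/Ω ≈ 76.4 kN

t_e = 0.707 × 5 = 3.535 mm; A_we = 3.535 × 100 = 353.5 mm².
Directional factor: 1.0 + 0.5 sin^1.5(90°) = 1.5.
F_nw = 0.6 × 480 × 1.5 = 432 MPa.
R_n/Ω = (432 × 353.5) / 2.0 × 10⁻³ = 76.36 kN.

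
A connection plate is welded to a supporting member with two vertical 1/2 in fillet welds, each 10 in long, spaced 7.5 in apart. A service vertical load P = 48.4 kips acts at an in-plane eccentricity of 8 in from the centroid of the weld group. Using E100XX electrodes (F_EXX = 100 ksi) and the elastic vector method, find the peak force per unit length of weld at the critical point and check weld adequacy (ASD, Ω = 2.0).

f_max ≈ 7.12 kip/in; adequate

Total weld length L_w = 20 in. Treat welds as unit-width lines.
Polar moment about centroid: J = 2[d³/12 + d(b/2)²] = 2[10³/12 + 10×3.75²] = 447.9 in³.
Direct shear f_v = P/L_w = 48.4 / 20 = 2.42 kip/in (vertical).
Torsion M = P·e = 48.4 × 8 = 387.2 kip·in.
Critical point at (x, y) = (3.75, 5) from centroid. f_tx = M·y/J = 4.322 kip/in; f_ty = M·x/J = 3.242 kip/in.
Resultant f_max = √[f_tx² + (f_v + f_ty)²] = √[4.322² + (2.42 + 3.242)²] = 7.123 kip/in.
Capacity per unit length: r_n/Ω = (1/2.0) × 0.6 × 100 × (0.707 × 0.5) = 10.6 kip/in.
7.123 ≤ 10.6 → adequate.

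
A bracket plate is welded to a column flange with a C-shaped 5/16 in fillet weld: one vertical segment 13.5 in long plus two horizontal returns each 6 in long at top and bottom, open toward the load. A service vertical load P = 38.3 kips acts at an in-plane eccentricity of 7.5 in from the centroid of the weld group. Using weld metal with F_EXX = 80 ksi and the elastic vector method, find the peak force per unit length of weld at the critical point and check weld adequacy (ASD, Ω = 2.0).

Total weld length L_w = 25.5 in. Treat welds as unit-width lines.
Centroid: x̄ = 2×6×3 / 25.5 = 1.412 in from the vertical weld.
Polar moment about centroid: J = I_x + I_y = [13.5³/12 + 2×6×6.75²] + [13.5×1.412² + 2(6³/12 + 6×1.588²)] = 845 in³.
Direct shear f_v = P/L_w = 38.3 / 25.5 = 1.502 kip/in (vertical).
Torsion M = P·e = 38.3 × 7.5 = 287.25 kip·in.
Critical point at (x, y) = (4.588, 6.75) from centroid. f_tx = M·y/J = 2.295 kip/in; f_ty = M·x/J = 1.56 kip/in.
Resultant f_max = √[f_tx² + (f_v + f_ty)²] = √[2.295² + (1.502 + 1.56)²] = 3.826 kip/in.
Capacity per unit length: r_n/Ω = (1/2.0) × 0.6 × 80 × (0.707 × 0.3125) = 5.302 kip/in.
3.826 ≤ 5.302 → adequate.

f_max ≈ 3.83 kip/in; adequate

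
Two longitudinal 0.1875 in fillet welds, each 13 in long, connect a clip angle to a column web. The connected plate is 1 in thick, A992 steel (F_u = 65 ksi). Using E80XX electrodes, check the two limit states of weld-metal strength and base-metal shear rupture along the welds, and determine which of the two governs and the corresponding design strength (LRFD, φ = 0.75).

φR_n ≈ 124 kip (weld metal governs)

E80XX → F_EXX = 80 ksi.
t_e = 0.707 × 0.1875 = 0.1326 in; L = 26 in.
Weld metal: φR_n = 0.75 × 0.6 × 80 × 0.1326 × 26 = 124.1 kip.
Base metal (shear rupture): φR_n = 0.75 × 0.6 × 65 × 1 × 26 = 760.5 kip.
Governing: weld metal.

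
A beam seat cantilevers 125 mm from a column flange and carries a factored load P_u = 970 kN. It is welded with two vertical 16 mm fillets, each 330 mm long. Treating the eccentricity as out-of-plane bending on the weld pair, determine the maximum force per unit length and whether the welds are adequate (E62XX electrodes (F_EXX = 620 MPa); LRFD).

f_max ≈ 3650 N/mm; NOT adequate

L_w = 2 × 330 = 660 mm; section modulus (unit throat) S = 2 × L²/6 = 36300 mm².
Direct shear f_v = P/L_w = 970×10³/660 = 1470 N/mm.
Moment M = P × e = 970×10³ × 125 = 121250000 N·mm; bending f_b = M/S = 3340 N/mm.
f_max = √(f_v² + f_b²) = √(1470² + 3340²) = 3649 N/mm.
φr_n = 0.75 × 0.6 × 620 × (0.707 × 16) = 3156 N/mm → NOT adequate.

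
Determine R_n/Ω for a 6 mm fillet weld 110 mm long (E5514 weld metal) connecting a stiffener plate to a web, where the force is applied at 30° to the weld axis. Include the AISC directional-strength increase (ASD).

R_n/Ω ≈ 90.6 kN

E55XX → F_EXX = 550 MPa.
t_e = 0.707 × 6 = 4.242 mm; A_we = 4.242 × 110 = 466.6 mm².
Directional factor: 1.0 + 0.5 sin^1.5(30°) = 1.177.
F_nw = 0.6 × 550 × 1.177 = 388.3 MPa.
R_n/Ω = (388.3 × 466.6) / 2.0 × 10⁻³ = 90.6 kN.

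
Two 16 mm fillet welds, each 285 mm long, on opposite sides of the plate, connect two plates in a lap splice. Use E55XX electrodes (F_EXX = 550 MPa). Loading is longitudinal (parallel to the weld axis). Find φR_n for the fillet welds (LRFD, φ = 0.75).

φR_n ≈ 1600 kN

Effective throat t_e = 0.707 × 16 = 11.31 mm.
Total length L = 570 mm; A_we = 11.31 × 570 = 6448 mm².
F_nw = 0.6 F_EXX = 0.6 × 550 = 330 MPa.
φR_n = 0.75 × 330 × 6448 × 10⁻³ = 1596 kN.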